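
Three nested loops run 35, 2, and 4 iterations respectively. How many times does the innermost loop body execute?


Loop 1 (outermost): 35 iterations
Loop 2 (middle): 2 iterations per outer
Loop 3 (innermost): 4 iterations per middle
Total = 35 * 2 * 4 = 280


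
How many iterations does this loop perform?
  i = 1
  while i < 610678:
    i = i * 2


The loop variable doubles each iteration:
i = 1 -> 2 -> 4 -> 8 -> 16 -> 32 -> 64 -> 128 -> 256 -> 512 -> 1024 -> 2048 -> 4096 -> 8192 -> 16384 -> 32768 -> 65536 -> 131072 -> 262144 -> 524288 -> 1048576 (stop, 1048576 >= 610678)
Number of doublings = ceil(log2(610678)) = 20


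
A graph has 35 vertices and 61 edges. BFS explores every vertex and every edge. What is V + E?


A full BFS traversal dequeues each vertex once and examines each edge once.
Vertex visits: 35
Edge visits: 61
V + E = 35 + 61 = 96


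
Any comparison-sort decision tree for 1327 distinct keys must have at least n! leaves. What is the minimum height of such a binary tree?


A binary decision tree of height h has at most 2^h leaves and needs at least n! of them, so h >= ceil(log2(n!)).
1327! is far too large to multiply out, so use Stirling's series:
  ln(n!) ~ n ln n - n + (1/2) ln(2 pi n) + 1/(12n)  (error below 1/(360 n^3), negligible here)
  ln(1327) = 7.1906760
  n ln n = 1327 * 7.1906760 = 9542.0271
  (1/2) ln(2 pi * 1327) = (1/2) ln(8337.7869) = 4.5143
  1/(12*1327) = 0.0001
  ln(1327!) ~ 9542.0271 - 1327 + 4.5143 + 0.0001 = 8219.5415
Convert to base 2: log2(1327!) = 8219.5415 / ln 2 = 8219.5415 / 0.69314718 = 11858.2918
ceil(11858.2918) = 11859


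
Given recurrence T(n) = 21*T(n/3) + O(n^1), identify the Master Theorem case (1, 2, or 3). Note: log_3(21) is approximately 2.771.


Master Theorem parameters: a=21, b=3, c=1
log_b(a) = 2.771
Compare b^c with a: 3^1 = 3 < 21, so c < log_b(a).
Comparing c=1 vs log_b(a)=2.771:
1 < 2.771 => Case 1
Result: T(n) = O(n^(log_3 21)) ~ O(n^2.771)
Master Theorem case = 1


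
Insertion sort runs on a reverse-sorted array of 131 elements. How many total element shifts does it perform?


Sum of shifts = 1 + 2 + 3 + ... + 130
= 131 * 130 / 2
= 17030 / 2
= 8515


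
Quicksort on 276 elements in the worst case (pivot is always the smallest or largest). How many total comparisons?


In the worst case, each partition step picks the worst pivot:
  Partition 1: 275 comparisons (n-1 elements to compare)
  Partition 2: 274 comparisons
  Partition 3: 273 comparisons
  Partition 4: 272 comparisons
  Partition 5: 271 comparisons
  ...
  Last partition: 0 comparisons
Total = (n-1) + (n-2) + ... + 1 + 0 = n*(n-1)/2
= 276*275/2 = 37950


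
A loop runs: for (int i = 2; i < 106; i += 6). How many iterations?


Loop starts at i = 2, increments by 6, stops when i >= 106.
Number of iterations = ceil((106 - 2) / 6)
= ceil(104 / 6)
= 18


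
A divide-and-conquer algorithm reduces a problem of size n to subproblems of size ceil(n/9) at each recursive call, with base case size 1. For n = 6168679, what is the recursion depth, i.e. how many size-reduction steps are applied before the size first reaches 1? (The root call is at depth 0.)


Each step divides the size by 9 (rounding up); after k steps the size is ceil(n/9^k), which equals 1 exactly when 9^k >= n.
So the depth is the smallest k with 9^k >= 6168679, i.e. ceil(log_9(6168679)).
9^7 = 4782969 < 6168679 <= 43046721 = 9^8
Recursion depth = 8


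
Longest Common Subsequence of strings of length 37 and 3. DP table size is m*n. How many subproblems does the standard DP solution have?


DP table indexed by positions in both strings.
First string: 37 positions
Second string: 3 positions
Total = 37 * 3 = 111


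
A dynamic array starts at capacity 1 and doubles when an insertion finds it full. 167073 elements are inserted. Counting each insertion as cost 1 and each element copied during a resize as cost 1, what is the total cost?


n = 167073
Insertion costs: 167073
Resizes copy 1, 2, 4, ... up to the largest power of 2 that is <= n-1 = 167072, i.e. 131072.
Copy costs = 1 + 2 + 4 + 8 + 16 + 32 + 64 + 128 + 256 + 512 + 1024 + 2048 + 4096 + 8192 + 16384 + 32768 + 65536 + 131072 = 262143
Total = 167073 + 262143 = 429216


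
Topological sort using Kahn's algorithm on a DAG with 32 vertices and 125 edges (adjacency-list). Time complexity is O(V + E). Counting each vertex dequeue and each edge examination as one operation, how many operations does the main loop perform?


Kahn's algorithm:
  1. Compute in-degrees: O(V + E)
  2. Process queue: each vertex dequeued once (O(V))
     each edge examined once (O(E))
Total = V + E = 32 + 125 = 157


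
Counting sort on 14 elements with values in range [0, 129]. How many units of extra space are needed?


Output array size: 14 (to store sorted result)
Count array size: 130 (one slot per possible value, range 0 to 129)
Total extra space = 14 + 130 = 144


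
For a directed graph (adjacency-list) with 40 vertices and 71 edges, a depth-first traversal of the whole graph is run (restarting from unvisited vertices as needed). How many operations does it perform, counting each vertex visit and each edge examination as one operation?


A full DFS traversal visits each vertex once and examines each edge once.
V = 40
E = 71
Sum = 40 + 71 = 111


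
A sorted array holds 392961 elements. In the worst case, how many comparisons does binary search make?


Halving sequence: 392961 -> 196480 -> 98240 -> 49120 -> 24560 -> 12280 -> 6140 -> 3070 -> 1535 -> 767 -> 383 -> 191 -> 95 -> 47 -> 23 -> 11 -> 5 -> 2 -> 1
Number of halvings = 18
Max comparisons = 18 + 1 = 19


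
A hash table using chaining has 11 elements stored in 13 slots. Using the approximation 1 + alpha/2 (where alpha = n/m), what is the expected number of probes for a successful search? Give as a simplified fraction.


Load factor alpha = n/m = 11/13
Expected probes = 1 + alpha/2 = 1 + 11/(2*13)
= 1 + 11/26
= 26/26 + 11/26
= 37/26


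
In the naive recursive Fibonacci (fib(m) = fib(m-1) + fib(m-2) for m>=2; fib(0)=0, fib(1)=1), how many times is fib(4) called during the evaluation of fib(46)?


Let N(m) = number of times fib(m) is called while evaluating fib(46).
N(46) = 1 (the initial call).
N(45) = 1 (only fib(46) calls it).
For 1 <= m <= 44: fib(m) is called by fib(m+1) and fib(m+2), so
  N(m) = N(m+1) + N(m+2).
fib(0) is called only by fib(2), so N(0) = N(2).
Walk down from m=46:
  N(46)=1, N(45)=1, N(44)=2, N(43)=3, N(42)=5, N(41)=8, N(40)=13, N(39)=21, N(38)=34, N(37)=55, N(36)=89, N(35)=144, N(34)=233, N(33)=377, N(32)=610, N(31)=987, N(30)=1597, N(29)=2584, N(28)=4181, N(27)=6765, N(26)=10946, N(25)=17711, N(24)=28657, N(23)=46368, N(22)=75025, N(21)=121393, N(20)=196418, N(19)=317811, N(18)=514229, N(17)=832040, N(16)=1346269, N(15)=2178309, N(14)=3524578, N(13)=5702887, N(12)=9227465, N(11)=14930352, N(10)=24157817, N(9)=39088169, N(8)=63245986, N(7)=102334155, N(6)=165580141, N(5)=267914296, N(4)=433494437
N(4) = 433494437


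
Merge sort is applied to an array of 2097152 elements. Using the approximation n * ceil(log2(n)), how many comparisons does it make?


Merge sort divides the array into halves recursively.
Number of levels = ceil(log2(2097152)) = 21
At each level, approximately n = 2097152 comparisons are needed for merging.
Total comparisons ~ n * ceil(log2(n)) = 2097152 * 21 = 44040192


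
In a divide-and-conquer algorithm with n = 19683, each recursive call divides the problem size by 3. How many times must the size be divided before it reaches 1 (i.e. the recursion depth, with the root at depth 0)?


Number of divisions = log_3(19683)
Sizes: 19683 -> 6561 -> 2187 -> 729 -> 243 -> 81 -> 27 -> 9 -> 3 -> 1 (9 divisions)
Recursion depth = 9


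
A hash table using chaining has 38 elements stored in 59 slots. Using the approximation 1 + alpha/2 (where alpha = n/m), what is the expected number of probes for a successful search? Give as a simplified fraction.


Load factor alpha = n/m = 38/59
Expected probes = 1 + alpha/2 = 1 + 38/(2*59)
= 1 + 38/118
= 118/118 + 38/118
= 156/118
Simplify: 78/59


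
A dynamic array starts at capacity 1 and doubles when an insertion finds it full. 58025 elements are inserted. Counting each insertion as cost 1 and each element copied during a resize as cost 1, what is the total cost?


n = 58025
Insertion costs: 58025
Resizes copy 1, 2, 4, ... up to the largest power of 2 that is <= n-1 = 58024, i.e. 32768.
Copy costs = 1 + 2 + 4 + 8 + 16 + 32 + 64 + 128 + 256 + 512 + 1024 + 2048 + 4096 + 8192 + 16384 + 32768 = 65535
Total = 58025 + 65535 = 123560


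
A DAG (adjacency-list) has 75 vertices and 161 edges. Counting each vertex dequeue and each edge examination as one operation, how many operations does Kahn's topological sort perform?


V = 75 (vertex processing)
E = 161 (edge processing)
V + E = 75 + 161 = 236


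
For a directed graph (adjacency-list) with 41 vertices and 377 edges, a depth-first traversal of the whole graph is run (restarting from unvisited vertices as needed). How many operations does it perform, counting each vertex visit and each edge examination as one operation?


A full DFS traversal visits each vertex once and examines each edge once.
V = 41
E = 377
Sum = 41 + 377 = 418


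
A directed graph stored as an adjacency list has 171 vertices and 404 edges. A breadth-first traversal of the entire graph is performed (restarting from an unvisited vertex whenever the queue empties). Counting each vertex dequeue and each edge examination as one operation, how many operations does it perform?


A full BFS traversal dequeues each vertex once and examines each edge once.
Vertex visits: 171
Edge visits: 404
V + E = 171 + 404 = 575


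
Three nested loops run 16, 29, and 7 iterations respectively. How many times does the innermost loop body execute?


Loop 1 (outermost): 16 iterations
Loop 2 (middle): 29 iterations per outer
Loop 3 (innermost): 7 iterations per middle
Total = 16 * 29 * 7 = 3248


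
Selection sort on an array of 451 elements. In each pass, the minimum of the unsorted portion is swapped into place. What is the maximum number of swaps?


Selection sort performs one swap per pass:
  Pass 1: find min in positions 0 to 450, swap with position 0
  Pass 2: find min in positions 1 to 450, swap with position 1
  Pass 3: find min in positions 2 to 450, swap with position 2
  Pass 4: find min in positions 3 to 450, swap with position 3
  Pass 5: find min in positions 4 to 450, swap with position 4
  ... (445 more passes)
Total passes (and swaps) = n - 1 = 451 - 1 = 450


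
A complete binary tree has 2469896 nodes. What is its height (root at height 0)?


In a complete binary tree, level k holds nodes 2^k .. 2^(k+1)-1 (1-indexed).
Height = floor(log2(n)) = floor(log2(2469896)) = 21
Check: 2^21 = 2097152 <= 2469896 < 4194304 = 2^22


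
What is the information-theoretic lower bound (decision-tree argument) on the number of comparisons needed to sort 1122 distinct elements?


A binary decision tree of height h has at most 2^h leaves and needs at least n! of them, so h >= ceil(log2(n!)).
1122! is far too large to multiply out, so use Stirling's series:
  ln(n!) ~ n ln n - n + (1/2) ln(2 pi n) + 1/(12n)  (error below 1/(360 n^3), negligible here)
  ln(1122) = 7.0228681
  n ln n = 1122 * 7.0228681 = 7879.6580
  (1/2) ln(2 pi * 1122) = (1/2) ln(7049.7339) = 4.4304
  1/(12*1122) = 0.0001
  ln(1122!) ~ 7879.6580 - 1122 + 4.4304 + 0.0001 = 6762.0885
Convert to base 2: log2(1122!) = 6762.0885 / ln 2 = 6762.0885 / 0.69314718 = 9755.6316
ceil(9755.6316) = 9756


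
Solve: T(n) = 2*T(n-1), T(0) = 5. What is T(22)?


Unrolling:
T(22) = 2*T(21) = 2^2*T(20) = ... = 2^22*T(0)
= 2^22 * 5
= 4194304 * 5 = 20971520


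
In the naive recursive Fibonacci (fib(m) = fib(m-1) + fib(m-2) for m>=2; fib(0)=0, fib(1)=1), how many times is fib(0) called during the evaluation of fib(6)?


Let N(m) = number of times fib(m) is called while evaluating fib(6).
N(6) = 1 (the initial call).
N(5) = 1 (only fib(6) calls it).
For 1 <= m <= 4: fib(m) is called by fib(m+1) and fib(m+2), so
  N(m) = N(m+1) + N(m+2).
fib(0) is called only by fib(2), so N(0) = N(2).
Walk down from m=6:
  N(6)=1, N(5)=1, N(4)=2, N(3)=3, N(2)=5, N(1)=8, N(0)=N(2)=5
N(0) = 5


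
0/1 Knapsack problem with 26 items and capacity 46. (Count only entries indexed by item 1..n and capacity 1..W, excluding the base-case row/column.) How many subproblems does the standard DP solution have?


The DP table is indexed by (item, capacity).
Rows: 26 items
Columns: 46 capacity values (1 to W)
Total subproblems = 26 * 46 = 1196


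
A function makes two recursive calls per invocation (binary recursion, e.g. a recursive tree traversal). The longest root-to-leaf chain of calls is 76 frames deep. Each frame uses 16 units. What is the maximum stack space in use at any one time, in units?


Binary recursion: the two calls run one after the other, so only one root-to-leaf chain of frames is on the stack at a time.
Maximum depth (longest chain) = 76 frames
Each frame = 16 units
Max stack space = 76 * 16 = 1216


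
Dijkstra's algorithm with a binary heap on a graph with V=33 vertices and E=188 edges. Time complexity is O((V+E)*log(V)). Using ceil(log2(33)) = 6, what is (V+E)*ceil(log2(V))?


Dijkstra with a binary heap: each vertex is extracted once, each edge may relax once.
Each heap operation costs O(log V).
V + E = 33 + 188 = 221
ceil(log2(33)) = 6 (since 2^5 = 32 < 33 <= 64 = 2^6)
Total heap work = (V+E) * ceil(log2(V)) = 221 * 6 = 1326


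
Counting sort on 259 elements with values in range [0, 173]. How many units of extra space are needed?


Output array size: 259 (to store sorted result)
Count array size: 174 (one slot per possible value, range 0 to 173)
Total extra space = 259 + 174 = 433


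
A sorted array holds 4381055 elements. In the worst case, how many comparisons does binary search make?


Halving sequence: 4381055 -> 2190527 -> 1095263 -> 547631 -> 273815 -> 136907 -> 68453 -> 34226 -> 17113 -> 8556 -> 4278 -> 2139 -> 1069 -> 534 -> 267 -> 133 -> 66 -> 33 -> 16 -> 8 -> 4 -> 2 -> 1
Number of halvings = 22
Max comparisons = 22 + 1 = 23


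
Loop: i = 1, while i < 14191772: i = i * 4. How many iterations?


i multiplies by 4 each step:
i = 1 -> 4 -> 16 -> 64 -> 256 -> 1024 -> 4096 -> 16384 -> 65536 -> 262144 -> 1048576 -> 4194304 -> 16777216 (stop)
Iterations = ceil(log_4(14191772)) = 12


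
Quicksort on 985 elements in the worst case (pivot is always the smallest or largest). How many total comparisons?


In the worst case, each partition step picks the worst pivot:
  Partition 1: 984 comparisons (n-1 elements to compare)
  Partition 2: 983 comparisons
  Partition 3: 982 comparisons
  Partition 4: 981 comparisons
  Partition 5: 980 comparisons
  ...
  Last partition: 0 comparisons
Total = (n-1) + (n-2) + ... + 1 + 0 = n*(n-1)/2
= 985*984/2 = 484620


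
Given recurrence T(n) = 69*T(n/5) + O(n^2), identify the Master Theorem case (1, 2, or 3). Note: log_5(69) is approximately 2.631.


Master Theorem parameters: a=69, b=5, c=2
log_b(a) = 2.631
Compare b^c with a: 5^2 = 25 < 69, so c < log_b(a).
Comparing c=2 vs log_b(a)=2.631:
2 < 2.631 => Case 1
Result: T(n) = O(n^(log_5 69)) ~ O(n^2.631)
Master Theorem case = 1


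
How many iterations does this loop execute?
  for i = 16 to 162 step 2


The loop variable i takes values starting at 16 and increments by 2 each iteration.
Sequence: i = 16, 18, 20, 22, 24, 26, 28, 30, 32, ...
The upper bound 162 is inclusive, so the count is floor((last - first) / step) + 1:
floor((162 - 16) / 2) + 1 = floor(146/2) + 1 = 73 + 1 = 74


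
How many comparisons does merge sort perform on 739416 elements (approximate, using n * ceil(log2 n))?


Recursion depth: ceil(log2(739416)) = 20
Each recursion level merges n = 739416 elements
Total = 739416 * 20 = 14788320


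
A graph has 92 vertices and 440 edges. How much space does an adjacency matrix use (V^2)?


Adjacency matrix: V x V grid of entries
Space = V^2 = 92^2 = 92 * 92 = 8464


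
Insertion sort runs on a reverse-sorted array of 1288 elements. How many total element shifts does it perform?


Sum of shifts = 1 + 2 + 3 + ... + 1287
= 1288 * 1287 / 2
= 1657656 / 2
= 828828


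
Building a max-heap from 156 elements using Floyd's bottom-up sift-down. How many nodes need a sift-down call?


In a heap of 156 elements (0-indexed array):
  Last element index: 155
  Parent of last element: floor((155 - 1) / 2) = 77
  Internal nodes: indices 0 to 77
  Count = floor(156/2) = 78


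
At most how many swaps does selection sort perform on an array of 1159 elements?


Each of the 1158 passes places one element in its final position.
Pass 1: swap minimum into position 0
Pass 2: swap minimum of remaining into position 1
...
Pass 1158: last two elements, one swap
Maximum swaps = 1159 - 1 = 1158


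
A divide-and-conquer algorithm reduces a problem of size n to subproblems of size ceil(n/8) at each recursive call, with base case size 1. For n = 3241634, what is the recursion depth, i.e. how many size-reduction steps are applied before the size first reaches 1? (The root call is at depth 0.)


Each step divides the size by 8 (rounding up); after k steps the size is ceil(n/8^k), which equals 1 exactly when 8^k >= n.
So the depth is the smallest k with 8^k >= 3241634, i.e. ceil(log_8(3241634)).
8^7 = 2097152 < 3241634 <= 16777216 = 8^8
Recursion depth = 8


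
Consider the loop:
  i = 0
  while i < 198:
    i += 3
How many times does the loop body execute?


Starting at i = 0, each iteration adds 3.
Iterations until i >= 198:
  Iteration 1: i = 0 -> i = 3
  Iteration 2: i = 3 -> i = 6
  Iteration 3: i = 6 -> i = 9
  Iteration 4: i = 9 -> i = 12
  Iteration 5: i = 12 -> i = 15
  Iteration 6: i = 15 -> i = 18
  Iteration 7: i = 18 -> i = 21
  Iteration 8: i = 21 -> i = 24
  ... continuing ...
Total iterations = ceil(198/3) = 66


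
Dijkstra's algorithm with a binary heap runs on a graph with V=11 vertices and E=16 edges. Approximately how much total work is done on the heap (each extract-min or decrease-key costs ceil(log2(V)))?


Dijkstra with a binary heap: each vertex is extracted once, each edge may relax once.
Each heap operation costs O(log V).
V + E = 11 + 16 = 27
ceil(log2(11)) = 4 (since 2^3 = 8 < 11 <= 16 = 2^4)
Total heap work = (V+E) * ceil(log2(V)) = 27 * 4 = 108


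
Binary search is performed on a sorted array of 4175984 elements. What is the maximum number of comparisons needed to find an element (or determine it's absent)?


Binary search halves the search space each comparison:
  Step 1: search space = 4175984 -> 2087992
  Step 2: search space = 2087992 -> 1043996
  Step 3: search space = 1043996 -> 521998
  Step 4: search space = 521998 -> 260999
  Step 5: search space = 260999 -> 130499
  Step 6: search space = 130499 -> 65249
  Step 7: search space = 65249 -> 32624
  Step 8: search space = 32624 -> 16312
  Step 9: search space = 16312 -> 8156
  Step 10: search space = 8156 -> 4078
  Step 11: search space = 4078 -> 2039
  Step 12: search space = 2039 -> 1019
  Step 13: search space = 1019 -> 509
  Step 14: search space = 509 -> 254
  Step 15: search space = 254 -> 127
  Step 16: search space = 127 -> 63
  Step 17: search space = 63 -> 31
  Step 18: search space = 31 -> 15
  Step 19: search space = 15 -> 7
  Step 20: search space = 7 -> 3
  Step 21: search space = 3 -> 1
  Step 22: search space = 1 (final check)
Maximum comparisons = floor(log2(4175984)) + 1 = 21 + 1 = 22


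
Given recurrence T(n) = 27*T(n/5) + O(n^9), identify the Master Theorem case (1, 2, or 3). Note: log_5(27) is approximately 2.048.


Master Theorem parameters: a=27, b=5, c=9
log_b(a) = 2.048
Compare b^c with a: 5^9 = 1953125 > 27, so c > log_b(a).
Comparing c=9 vs log_b(a)=2.048:
9 > 2.048 => Case 3
Result: T(n) = O(n^9)
Master Theorem case = 3


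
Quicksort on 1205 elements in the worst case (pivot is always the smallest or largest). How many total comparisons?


In the worst case, each partition step picks the worst pivot:
  Partition 1: 1204 comparisons (n-1 elements to compare)
  Partition 2: 1203 comparisons
  Partition 3: 1202 comparisons
  Partition 4: 1201 comparisons
  Partition 5: 1200 comparisons
  ...
  Last partition: 0 comparisons
Total = (n-1) + (n-2) + ... + 1 + 0 = n*(n-1)/2
= 1205*1204/2 = 725410


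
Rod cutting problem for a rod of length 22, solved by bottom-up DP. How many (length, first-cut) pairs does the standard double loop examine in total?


For each subproblem length i = 1..22, the inner loop considers i possible first cuts.
Total = 1 + 2 + ... + 22
= 22*(22+1)/2
= 22*23/2 = 253


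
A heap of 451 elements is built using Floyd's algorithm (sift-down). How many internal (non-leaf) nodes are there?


Leaf nodes occupy roughly half the array.
Sift-down is called for each internal node, starting from the last one.
Internal nodes = floor(n/2) = floor(451/2) = 225


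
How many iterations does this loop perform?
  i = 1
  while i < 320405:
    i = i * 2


The loop variable doubles each iteration:
i = 1 -> 2 -> 4 -> 8 -> 16 -> 32 -> 64 -> 128 -> 256 -> 512 -> 1024 -> 2048 -> 4096 -> 8192 -> 16384 -> 32768 -> 65536 -> 131072 -> 262144 -> 524288 (stop, 524288 >= 320405)
Number of doublings = ceil(log2(320405)) = 19


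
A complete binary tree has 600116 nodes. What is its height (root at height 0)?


In a complete binary tree, level k holds nodes 2^k .. 2^(k+1)-1 (1-indexed).
Height = floor(log2(n)) = floor(log2(600116)) = 19
Check: 2^19 = 524288 <= 600116 < 1048576 = 2^20


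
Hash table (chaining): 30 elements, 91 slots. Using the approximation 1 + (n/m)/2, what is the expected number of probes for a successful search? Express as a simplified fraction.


Computing expected probes:
alpha = 30/91
= 1 + alpha/2
= 1 + 30/(2*91)
= (2*91 + 30) / (2*91)
= 212/182 = 106/91


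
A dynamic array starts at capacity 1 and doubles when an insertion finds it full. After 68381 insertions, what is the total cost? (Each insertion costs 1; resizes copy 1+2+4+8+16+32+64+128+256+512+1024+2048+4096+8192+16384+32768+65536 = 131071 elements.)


Insertion cost: 68381 (one per element)
Resizes occur just before inserting elements 2, 3, 5, 9, ...
Elements copied at each resize: 1 + 2 + 4 + 8 + 16 + 32 + 64 + 128 + 256 + 512 + 1024 + 2048 + 4096 + 8192 + 16384 + 32768 + 65536
Sum of copies = 131071 (geometric series: 2^k - 1)
Total = 68381 + 131071 = 199452


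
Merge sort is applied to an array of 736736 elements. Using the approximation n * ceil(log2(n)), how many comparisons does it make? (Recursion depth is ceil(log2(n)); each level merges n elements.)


Merge sort divides the array into halves recursively.
Number of levels = ceil(log2(736736)) = 20
At each level, approximately n = 736736 comparisons are needed for merging.
Total comparisons ~ n * ceil(log2(n)) = 736736 * 20 = 14734720


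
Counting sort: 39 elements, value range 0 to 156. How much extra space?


n = 39 (output array)
k = 157 (count array for 157 distinct values)
Extra space = 39 + 157 = 196


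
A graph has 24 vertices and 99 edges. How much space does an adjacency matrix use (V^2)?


Adjacency matrix: V x V grid of entries
Space = V^2 = 24^2 = 24 * 24 = 576


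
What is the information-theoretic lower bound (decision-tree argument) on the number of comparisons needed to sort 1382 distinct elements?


A binary decision tree of height h has at most 2^h leaves and needs at least n! of them, so h >= ceil(log2(n!)).
1382! is far too large to multiply out, so use Stirling's series:
  ln(n!) ~ n ln n - n + (1/2) ln(2 pi n) + 1/(12n)  (error below 1/(360 n^3), negligible here)
  ln(1382) = 7.2312870
  n ln n = 1382 * 7.2312870 = 9993.6386
  (1/2) ln(2 pi * 1382) = (1/2) ln(8683.3621) = 4.5346
  1/(12*1382) = 0.0001
  ln(1382!) ~ 9993.6386 - 1382 + 4.5346 + 0.0001 = 8616.1733
Convert to base 2: log2(1382!) = 8616.1733 / ln 2 = 8616.1733 / 0.69314718 = 12430.5105
ceil(12430.5105) = 12431


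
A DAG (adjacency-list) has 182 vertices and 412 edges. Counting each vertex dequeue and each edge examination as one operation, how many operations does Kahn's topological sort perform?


V = 182 (vertex processing)
E = 412 (edge processing)
V + E = 182 + 412 = 594


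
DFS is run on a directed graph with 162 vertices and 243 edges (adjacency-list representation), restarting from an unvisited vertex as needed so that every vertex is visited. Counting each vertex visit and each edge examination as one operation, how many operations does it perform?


A full DFS traversal processes each vertex exactly once (push/pop on stack).
Each directed edge is examined once.
V = 162, E = 243
V + E = 405


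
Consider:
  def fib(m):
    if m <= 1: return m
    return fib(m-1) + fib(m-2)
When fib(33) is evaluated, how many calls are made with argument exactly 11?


Let N(m) = number of times fib(m) is called while evaluating fib(33).
N(33) = 1 (the initial call).
N(32) = 1 (only fib(33) calls it).
For 1 <= m <= 31: fib(m) is called by fib(m+1) and fib(m+2), so
  N(m) = N(m+1) + N(m+2).
fib(0) is called only by fib(2), so N(0) = N(2).
Walk down from m=33:
  N(33)=1, N(32)=1, N(31)=2, N(30)=3, N(29)=5, N(28)=8, N(27)=13, N(26)=21, N(25)=34, N(24)=55, N(23)=89, N(22)=144, N(21)=233, N(20)=377, N(19)=610, N(18)=987, N(17)=1597, N(16)=2584, N(15)=4181, N(14)=6765, N(13)=10946, N(12)=17711, N(11)=28657
N(11) = 28657


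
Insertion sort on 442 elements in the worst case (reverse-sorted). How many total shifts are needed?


In the worst case (reverse-sorted), each element shifts past all previous:
  Element 1: 1 shifts
  Element 2: 2 shifts
  Element 3: 3 shifts
  Element 4: 4 shifts
  Element 5: 5 shifts
  ...
  Element 441: 441 shifts
Total = 1 + 2 + ... + 441
= 442*(442-1)/2 = 97461


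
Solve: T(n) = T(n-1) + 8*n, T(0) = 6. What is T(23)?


Expanding the recurrence:
T(23) = T(22) + 8*23
       = T(21) + 8*22 + 8*23
       ...
       = T(0) + 8*(1 + 2 + ... + 23)
       = 6 + 8 * 23*24/2
       = 6 + 8 * 276
       = 6 + 2208 = 2214


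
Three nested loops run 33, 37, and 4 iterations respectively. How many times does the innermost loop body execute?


Loop 1 (outermost): 33 iterations
Loop 2 (middle): 37 iterations per outer
Loop 3 (innermost): 4 iterations per middle
Total = 33 * 37 * 4 = 4884


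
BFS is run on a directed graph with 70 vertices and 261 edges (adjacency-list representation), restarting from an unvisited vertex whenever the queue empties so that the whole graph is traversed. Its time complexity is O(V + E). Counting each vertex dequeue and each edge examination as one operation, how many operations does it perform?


A full BFS traversal dequeues each vertex exactly once and examines each directed edge exactly once.
V = 70 (vertex processing cost)
E = 261 (edge examination cost)
Total operations proportional to V + E = 70 + 261 = 331


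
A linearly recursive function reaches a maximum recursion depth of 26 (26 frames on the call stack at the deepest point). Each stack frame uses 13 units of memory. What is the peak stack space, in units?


Maximum recursion depth = 26 frames
Memory per frame = 13 units
Total stack space = depth * frame_size
= 26 * 13 = 338


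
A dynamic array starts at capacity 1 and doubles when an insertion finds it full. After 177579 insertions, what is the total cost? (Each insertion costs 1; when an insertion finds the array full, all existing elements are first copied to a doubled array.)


Insertion cost: 177579 (one per element)
Resizes occur just before inserting elements 2, 3, 5, 9, ...
Elements copied at each resize: 1 + 2 + 4 + 8 + 16 + 32 + 64 + 128 + 256 + 512 + 1024 + 2048 + 4096 + 8192 + 16384 + 32768 + 65536 + 131072
Sum of copies = 262143 (geometric series: 2^k - 1)
Total = 177579 + 262143 = 439722


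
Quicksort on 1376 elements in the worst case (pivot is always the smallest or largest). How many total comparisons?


In the worst case, each partition step picks the worst pivot:
  Partition 1: 1375 comparisons (n-1 elements to compare)
  Partition 2: 1374 comparisons
  Partition 3: 1373 comparisons
  Partition 4: 1372 comparisons
  Partition 5: 1371 comparisons
  ...
  Last partition: 0 comparisons
Total = (n-1) + (n-2) + ... + 1 + 0 = n*(n-1)/2
= 1376*1375/2 = 946000


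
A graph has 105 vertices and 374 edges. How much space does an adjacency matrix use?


Adjacency matrix: V x V grid of entries
Space = V^2 = 105^2 = 105 * 105 = 11025


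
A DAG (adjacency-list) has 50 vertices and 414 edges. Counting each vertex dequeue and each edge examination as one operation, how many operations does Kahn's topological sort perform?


V = 50 (vertex processing)
E = 414 (edge processing)
V + E = 50 + 414 = 464


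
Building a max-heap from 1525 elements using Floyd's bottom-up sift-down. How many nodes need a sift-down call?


In a heap of 1525 elements (0-indexed array):
  Last element index: 1524
  Parent of last element: floor((1524 - 1) / 2) = 761
  Internal nodes: indices 0 to 761
  Count = floor(1525/2) = 762


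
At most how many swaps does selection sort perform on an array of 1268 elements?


Each of the 1267 passes places one element in its final position.
Pass 1: swap minimum into position 0
Pass 2: swap minimum of remaining into position 1
...
Pass 1267: last two elements, one swap
Maximum swaps = 1268 - 1 = 1267


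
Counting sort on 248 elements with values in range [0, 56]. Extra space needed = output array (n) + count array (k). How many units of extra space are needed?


Output array size: 248 (to store sorted result)
Count array size: 57 (one slot per possible value, range 0 to 56)
Total extra space = 248 + 57 = 305


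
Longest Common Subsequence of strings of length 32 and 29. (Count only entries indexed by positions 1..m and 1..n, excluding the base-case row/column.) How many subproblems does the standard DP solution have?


DP table indexed by positions in both strings.
First string: 32 positions
Second string: 29 positions
Total = 32 * 29 = 928


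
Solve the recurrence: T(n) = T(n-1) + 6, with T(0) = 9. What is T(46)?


Unrolling the recurrence:
T(46) = T(45) + 6
       = T(44) + 6 + 6
       = T(43) + 6*3
       ...
       = T(0) + 6*46
       = 9 + 276 = 285


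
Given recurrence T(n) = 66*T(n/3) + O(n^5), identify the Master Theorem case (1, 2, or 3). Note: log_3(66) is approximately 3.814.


Master Theorem parameters: a=66, b=3, c=5
log_b(a) = 3.814
Compare b^c with a: 3^5 = 243 > 66, so c > log_b(a).
Comparing c=5 vs log_b(a)=3.814:
5 > 3.814 => Case 3
Result: T(n) = O(n^5)
Master Theorem case = 3


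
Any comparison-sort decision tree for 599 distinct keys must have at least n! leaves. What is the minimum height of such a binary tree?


A binary decision tree of height h has at most 2^h leaves and needs at least n! of them, so h >= ceil(log2(n!)).
599! is far too large to multiply out, so use Stirling's series:
  ln(n!) ~ n ln n - n + (1/2) ln(2 pi n) + 1/(12n)  (error below 1/(360 n^3), negligible here)
  ln(599) = 6.3952616
  n ln n = 599 * 6.3952616 = 3830.7617
  (1/2) ln(2 pi * 599) = (1/2) ln(3763.6280) = 4.1166
  1/(12*599) = 0.0001
  ln(599!) ~ 3830.7617 - 599 + 4.1166 + 0.0001 = 3235.8784
Convert to base 2: log2(599!) = 3235.8784 / ln 2 = 3235.8784 / 0.69314718 = 4668.3857
ceil(4668.3857) = 4669


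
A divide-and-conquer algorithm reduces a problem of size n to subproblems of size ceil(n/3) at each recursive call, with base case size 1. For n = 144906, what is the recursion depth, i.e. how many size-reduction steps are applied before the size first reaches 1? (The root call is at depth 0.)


Each step divides the size by 3 (rounding up); after k steps the size is ceil(n/3^k), which equals 1 exactly when 3^k >= n.
So the depth is the smallest k with 3^k >= 144906, i.e. ceil(log_3(144906)).
3^10 = 59049 < 144906 <= 177147 = 3^11
Recursion depth = 11


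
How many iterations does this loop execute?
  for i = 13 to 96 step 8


The loop variable i takes values starting at 13 and increments by 8 each iteration.
Sequence: i = 13, 21, 29, 37, 45, 53, 61, 69, 77, ...
The upper bound 96 is inclusive, so the count is floor((last - first) / step) + 1:
floor((96 - 13) / 8) + 1 = floor(83/8) + 1 = 10 + 1 = 11


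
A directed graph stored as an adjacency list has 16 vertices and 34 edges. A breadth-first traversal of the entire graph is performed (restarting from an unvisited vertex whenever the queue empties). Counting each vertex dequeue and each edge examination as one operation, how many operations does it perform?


A full BFS traversal dequeues each vertex once and examines each edge once.
Vertex visits: 16
Edge visits: 34
V + E = 16 + 34 = 50


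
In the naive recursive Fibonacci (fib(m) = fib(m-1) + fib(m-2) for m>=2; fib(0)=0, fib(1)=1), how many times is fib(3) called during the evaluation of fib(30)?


Let N(m) = number of times fib(m) is called while evaluating fib(30).
N(30) = 1 (the initial call).
N(29) = 1 (only fib(30) calls it).
For 1 <= m <= 28: fib(m) is called by fib(m+1) and fib(m+2), so
  N(m) = N(m+1) + N(m+2).
fib(0) is called only by fib(2), so N(0) = N(2).
Walk down from m=30:
  N(30)=1, N(29)=1, N(28)=2, N(27)=3, N(26)=5, N(25)=8, N(24)=13, N(23)=21, N(22)=34, N(21)=55, N(20)=89, N(19)=144, N(18)=233, N(17)=377, N(16)=610, N(15)=987, N(14)=1597, N(13)=2584, N(12)=4181, N(11)=6765, N(10)=10946, N(9)=17711, N(8)=28657, N(7)=46368, N(6)=75025, N(5)=121393, N(4)=196418, N(3)=317811
N(3) = 317811


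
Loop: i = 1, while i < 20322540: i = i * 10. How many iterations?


i multiplies by 10 each step:
i = 1 -> 10 -> 100 -> 1000 -> 10000 -> 100000 -> 1000000 -> 10000000 -> 100000000 (stop)
Iterations = ceil(log_10(20322540)) = 8


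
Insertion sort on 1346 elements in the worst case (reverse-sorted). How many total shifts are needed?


In the worst case (reverse-sorted), each element shifts past all previous:
  Element 1: 1 shifts
  Element 2: 2 shifts
  Element 3: 3 shifts
  Element 4: 4 shifts
  Element 5: 5 shifts
  ...
  Element 1345: 1345 shifts
Total = 1 + 2 + ... + 1345
= 1346*(1346-1)/2 = 905185


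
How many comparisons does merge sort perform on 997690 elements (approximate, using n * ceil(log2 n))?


Recursion depth: ceil(log2(997690)) = 20
Each recursion level merges n = 997690 elements
Total = 997690 * 20 = 19953800


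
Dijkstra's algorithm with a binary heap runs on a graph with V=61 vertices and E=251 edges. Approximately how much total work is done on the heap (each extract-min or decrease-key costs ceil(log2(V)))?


Dijkstra with a binary heap: each vertex is extracted once, each edge may relax once.
Each heap operation costs O(log V).
V + E = 61 + 251 = 312
ceil(log2(61)) = 6 (since 2^5 = 32 < 61 <= 64 = 2^6)
Total heap work = (V+E) * ceil(log2(V)) = 312 * 6 = 1872


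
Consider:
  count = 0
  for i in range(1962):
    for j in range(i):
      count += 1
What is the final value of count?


For each i, the inner loop runs i times:
  i=0: inner runs 0 times
  i=1: inner runs 1 time
  i=2: inner runs 2 times
  i=3: inner runs 3 times
  i=4: inner runs 4 times
  i=5: inner runs 5 times
  i=6: inner runs 6 times
  i=7: inner runs 7 times
  ...
Total = 0 + 1 + 2 + ... + 1961 = 1962*(1962-1)/2 = 1923741


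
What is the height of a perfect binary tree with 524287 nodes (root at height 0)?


A perfect binary tree with 524287 nodes:
  524287 = 2^19 - 1
  Levels: 0, 1, ..., 18
  Height = 18


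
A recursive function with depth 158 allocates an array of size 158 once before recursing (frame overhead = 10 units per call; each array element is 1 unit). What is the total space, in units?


Array allocation: 158 units (allocated once)
Stack frames: 158 deep * 10 per frame = 1580 units
Total = 158 + 1580 = 1738


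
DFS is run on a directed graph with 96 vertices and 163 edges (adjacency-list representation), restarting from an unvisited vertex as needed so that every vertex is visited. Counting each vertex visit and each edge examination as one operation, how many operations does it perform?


A full DFS traversal processes each vertex exactly once (push/pop on stack).
Each directed edge is examined once.
V = 96, E = 163
V + E = 259


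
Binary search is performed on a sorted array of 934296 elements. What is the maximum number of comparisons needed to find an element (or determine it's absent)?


Binary search halves the search space each comparison:
  Step 1: search space = 934296 -> 467148
  Step 2: search space = 467148 -> 233574
  Step 3: search space = 233574 -> 116787
  Step 4: search space = 116787 -> 58393
  Step 5: search space = 58393 -> 29196
  Step 6: search space = 29196 -> 14598
  Step 7: search space = 14598 -> 7299
  Step 8: search space = 7299 -> 3649
  Step 9: search space = 3649 -> 1824
  Step 10: search space = 1824 -> 912
  Step 11: search space = 912 -> 456
  Step 12: search space = 456 -> 228
  Step 13: search space = 228 -> 114
  Step 14: search space = 114 -> 57
  Step 15: search space = 57 -> 28
  Step 16: search space = 28 -> 14
  Step 17: search space = 14 -> 7
  Step 18: search space = 7 -> 3
  Step 19: search space = 3 -> 1
  Step 20: search space = 1 (final check)
Maximum comparisons = floor(log2(934296)) + 1 = 19 + 1 = 20


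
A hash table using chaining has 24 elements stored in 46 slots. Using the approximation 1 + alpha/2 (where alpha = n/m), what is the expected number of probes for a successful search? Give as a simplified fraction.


Load factor alpha = n/m = 24/46
Expected probes = 1 + alpha/2 = 1 + 24/(2*46)
= 1 + 24/92
= 92/92 + 24/92
= 116/92
Simplify: 29/23


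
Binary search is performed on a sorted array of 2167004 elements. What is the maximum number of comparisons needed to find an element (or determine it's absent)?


Binary search halves the search space each comparison:
  Step 1: search space = 2167004 -> 1083502
  Step 2: search space = 1083502 -> 541751
  Step 3: search space = 541751 -> 270875
  Step 4: search space = 270875 -> 135437
  Step 5: search space = 135437 -> 67718
  Step 6: search space = 67718 -> 33859
  Step 7: search space = 33859 -> 16929
  Step 8: search space = 16929 -> 8464
  Step 9: search space = 8464 -> 4232
  Step 10: search space = 4232 -> 2116
  Step 11: search space = 2116 -> 1058
  Step 12: search space = 1058 -> 529
  Step 13: search space = 529 -> 264
  Step 14: search space = 264 -> 132
  Step 15: search space = 132 -> 66
  Step 16: search space = 66 -> 33
  Step 17: search space = 33 -> 16
  Step 18: search space = 16 -> 8
  Step 19: search space = 8 -> 4
  Step 20: search space = 4 -> 2
  Step 21: search space = 2 -> 1
  Step 22: search space = 1 (final check)
Maximum comparisons = floor(log2(2167004)) + 1 = 21 + 1 = 22


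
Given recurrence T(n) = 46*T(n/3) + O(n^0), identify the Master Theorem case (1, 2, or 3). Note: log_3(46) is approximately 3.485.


Master Theorem parameters: a=46, b=3, c=0
log_b(a) = 3.485
Compare b^c with a: 3^0 = 1 < 46, so c < log_b(a).
Comparing c=0 vs log_b(a)=3.485:
0 < 3.485 => Case 1
Result: T(n) = O(n^(log_3 46)) ~ O(n^3.485)
Master Theorem case = 1


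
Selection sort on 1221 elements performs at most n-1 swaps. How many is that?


Each of the 1220 passes places one element in its final position.
Pass 1: swap minimum into position 0
Pass 2: swap minimum of remaining into position 1
...
Pass 1220: last two elements, one swap
Maximum swaps = 1221 - 1 = 1220


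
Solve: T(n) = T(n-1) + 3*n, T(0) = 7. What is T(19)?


Expanding the recurrence:
T(19) = T(18) + 3*19
       = T(17) + 3*18 + 3*19
       ...
       = T(0) + 3*(1 + 2 + ... + 19)
       = 7 + 3 * 19*20/2
       = 7 + 3 * 190
       = 7 + 570 = 577


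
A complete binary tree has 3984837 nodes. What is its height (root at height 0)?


In a complete binary tree, level k holds nodes 2^k .. 2^(k+1)-1 (1-indexed).
Height = floor(log2(n)) = floor(log2(3984837)) = 21
Check: 2^21 = 2097152 <= 3984837 < 4194304 = 2^22


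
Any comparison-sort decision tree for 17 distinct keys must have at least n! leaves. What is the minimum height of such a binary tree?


A binary decision tree of height h has at most 2^h leaves and needs at least n! of them, so h >= ceil(log2(n!)).
Compute 17! as a running product:
  x2 = 2, x3 = 6, x4 = 24, x5 = 120
  x6 = 720, x7 = 5040, x8 = 40320, x9 = 362880
  x10 = 3628800, x11 = 39916800, x12 = 479001600, x13 = 6227020800
  x14 = 87178291200, x15 = 1307674368000, x16 = 20922789888000, x17 = 355687428096000
17! = 355687428096000
Bracket between powers of 2:
  2^48 = 281474976710656 < 355687428096000 <= 562949953421312 = 2^49
So ceil(log2(17!)) = 49
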